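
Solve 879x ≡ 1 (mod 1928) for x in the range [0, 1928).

1463

gcd(1928, 879) = 1  (1928 = 2·879 + 170, 879 = 5·170 + 29, 170 = 5·29 + 25, 29 = 1·25 + 4, 25 = 6·4 + 1, 4 = 4·1).
Back-substituting, 879·(-465) + 1928·(212) = 1.
So 879·-465 ≡ 1 (mod 1928), and -465 mod 1928 = 1463.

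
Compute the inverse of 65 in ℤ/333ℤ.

41

gcd(333, 65) = 1.
By Bézout, 65×(41) + 333×(-8) = 1.
So 65×41 ≡ 1 (mod 333), and 41 mod 333 = 41.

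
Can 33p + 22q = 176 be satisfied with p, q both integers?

yes

gcd(33, 22) = 11  (33 = 1×22 + 11, 22 = 2×11).
11 divides 176, so integer solutions exist.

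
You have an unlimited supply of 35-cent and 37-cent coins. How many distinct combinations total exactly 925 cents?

1

Need nonnegative integers with 35j + 37k = 925.
gcd(35, 37) = 1, and 35·(18) + 37·(-17) = 1.
So (j₀, k₀) = (16650, -15725); general j = 16650 + 37t, k = -15725 - 35t.
j ≥ 0 ⇒ t ≥ -450; k ≥ 0 ⇒ t ≤ -450. That's 1 value of t.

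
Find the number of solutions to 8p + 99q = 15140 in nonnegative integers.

19

gcd(99, 8) = 1  (99 = 12*8 + 3, 8 = 2*3 + 2, 3 = 1*2 + 1, 2 = 2*1).
Back-substituting, 8*(-37) + 99*(3) = 1.
Scale by 15140: one solution is (-560180, 45420). Reduce p mod 99: (61, 148).
General: p = 61 + 99t, q = 148 - 8t.
p ≥ 0 ⇒ t ≥ 0; q ≥ 0 ⇒ t ≤ 18. So t ∈ [0, 18]: 19 solutions.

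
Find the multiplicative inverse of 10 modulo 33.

gcd(33, 10) = 1.
By Bézout, 10·(10) + 33·(-3) = 1.
So 10·10 ≡ 1 (mod 33), and 10 mod 33 = 10.

10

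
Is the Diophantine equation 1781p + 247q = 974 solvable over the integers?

no

gcd(1781, 247):
  1781 = 7·247 + 52
  247 = 4·52 + 39
  52 = 1·39 + 13
  39 = 3·13
so gcd(1781, 247) = 13.
13 does not divide 974 (remainder 12), so no integer solutions.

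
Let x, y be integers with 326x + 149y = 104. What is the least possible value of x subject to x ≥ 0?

25

gcd(326, 149):
  326 = 2×149 + 28
  149 = 5×28 + 9
  28 = 3×9 + 1
  9 = 9×1
so gcd(326, 149) = 1.
1 divides 104, so solutions exist.
Back-substitute for Bézout coefficients:
  1 = 28 - 3×9
  ... = 326×(16) + 149×(-35)
Scale by 104/1 = 104: (x₀, y₀) = (1664, -3640).
General solution: x = 1664 + 149t, y = -3640 - 326t for integer t.
x ≥ 0: smallest is 1664 mod 149 = 25 (at t = -11), with y = -54.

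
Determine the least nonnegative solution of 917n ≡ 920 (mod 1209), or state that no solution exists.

709

gcd(1209, 917) = 1  (1209 = 1·917 + 292, 917 = 3·292 + 41, 292 = 7·41 + 5, 41 = 8·5 + 1, 5 = 5·1).
1 divides 920, so solutions exist.
Back-substituting, 917·(236) + 1209·(-179) = 1.
So 917·(236) ≡ 1 (mod 1209); multiply by 920: n ≡ 217120 (mod 1209).
Smallest nonnegative: n = 217120 mod 1209 = 709.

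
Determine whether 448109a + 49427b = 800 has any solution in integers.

no

gcd(448109, 49427) = 23  (448109 = 9×49427 + 3266, 49427 = 15×3266 + 437, 3266 = 7×437 + 207, 437 = 2×207 + 23, 207 = 9×23).
23 does not divide 800 (remainder 18), so no integer solutions.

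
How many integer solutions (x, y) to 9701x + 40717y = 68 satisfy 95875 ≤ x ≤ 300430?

gcd(40717, 9701) = 1  (40717 = 4*9701 + 1913, 9701 = 5*1913 + 136, 1913 = 14*136 + 9, 136 = 15*9 + 1, 9 = 9*1).
Back-substituting, 9701*(4491) + 40717*(-1070) = 1.
Scale by 68: particular solution (305388, -72760); reduce x mod 40717: (20369, -4853).
General solution: x = 20369 + 40717t, y = -4853 - 9701t for integer t.
95875 ≤ 20369 + 40717t ≤ 300430 gives t ∈ [2, 6], which is 5 values.

5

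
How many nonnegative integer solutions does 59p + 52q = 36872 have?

12

gcd(59, 52) = 1.
By Bézout, 59·(15) + 52·(-17) = 1.
One solution: (8, 700).
General: p = 8 + 52t, q = 700 - 59t.
p ≥ 0 ⇒ t ≥ 0; q ≥ 0 ⇒ t ≤ 11. So t ∈ [0, 11]: 12 solutions.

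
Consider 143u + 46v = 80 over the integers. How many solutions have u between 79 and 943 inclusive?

gcd(143, 46) = 1.
By Bézout, 143*(-9) + 46*(28) = 1.
Particular solution: (16, -48).
General solution: u = 16 + 46t, v = -48 - 143t for integer t.
79 ≤ 16 + 46t ≤ 943 gives t ∈ [2, 20], which is 19 values.

19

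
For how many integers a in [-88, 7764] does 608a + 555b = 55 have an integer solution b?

gcd(608, 555):
  608 = 1·555 + 53
  555 = 10·53 + 25
  53 = 2·25 + 3
  25 = 8·3 + 1
  3 = 3·1
so gcd(608, 555) = 1.
Back-substitute for Bézout coefficients:
  1 = 25 - 8·3
  ... = 608·(-178) + 555·(195)
Scale by 55: particular solution (-9790, 10725); reduce a mod 555: (200, -219).
General solution: a = 200 + 555t, b = -219 - 608t for integer t.
-88 ≤ 200 + 555t ≤ 7764 gives t ∈ [0, 13], which is 14 values.

14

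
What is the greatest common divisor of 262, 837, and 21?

1

gcd(837, 262) = 1.
gcd(1, 21) = 1.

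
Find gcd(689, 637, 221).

13

gcd(689, 637) = 13.
gcd(13, 221) = 13.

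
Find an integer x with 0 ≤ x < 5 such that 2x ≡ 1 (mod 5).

3

gcd(5, 2) = 1.
By Bézout, 2×(-2) + 5×(1) = 1.
So 2×-2 ≡ 1 (mod 5), and -2 mod 5 = 3.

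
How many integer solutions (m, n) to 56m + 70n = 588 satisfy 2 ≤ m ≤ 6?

gcd(70, 56) = 14  (70 = 1×56 + 14, 56 = 4×14).
Back-substituting, 56×(-1) + 70×(1) = 14.
Scale by 42: particular solution (-42, 42); reduce m mod 5: (3, 6).
General solution: m = 3 + 5t, n = 6 - 4t for integer t.
2 ≤ 3 + 5t ≤ 6 gives t ∈ [0, 0], which is 1 value.

1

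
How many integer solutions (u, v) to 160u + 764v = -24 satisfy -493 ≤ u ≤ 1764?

gcd(764, 160):
  764 = 4×160 + 124
  160 = 1×124 + 36
  124 = 3×36 + 16
  36 = 2×16 + 4
  16 = 4×4
so gcd(764, 160) = 4.
Back-substitute for Bézout coefficients:
  4 = 36 - 2×16
  ... = 160×(43) + 764×(-9)
Scale by -6: particular solution (-258, 54); reduce u mod 191: (124, -26).
General solution: u = 124 + 191t, v = -26 - 40t for integer t.
-493 ≤ 124 + 191t ≤ 1764 gives t ∈ [-3, 8], which is 12 values.

12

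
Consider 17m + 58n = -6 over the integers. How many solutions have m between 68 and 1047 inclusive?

gcd(58, 17):
  58 = 3*17 + 7
  17 = 2*7 + 3
  7 = 2*3 + 1
  3 = 3*1
so gcd(58, 17) = 1.
Back-substitute for Bézout coefficients:
  1 = 7 - 2*3
  ... = 17*(-17) + 58*(5)
Scale by -6: particular solution (102, -30); reduce m mod 58: (44, -13).
General solution: m = 44 + 58t, n = -13 - 17t for integer t.
68 ≤ 44 + 58t ≤ 1047 gives t ∈ [1, 17], which is 17 values.

17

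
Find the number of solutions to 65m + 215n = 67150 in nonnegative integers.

gcd(215, 65) = 5  (215 = 3·65 + 20, 65 = 3·20 + 5, 20 = 4·5).
Back-substituting, 65·(10) + 215·(-3) = 5.
Scale by 13430: one solution is (134300, -40290). Reduce m mod 43: (11, 309).
General: m = 11 + 43t, n = 309 - 13t.
m ≥ 0 ⇒ t ≥ 0; n ≥ 0 ⇒ t ≤ 23. So t ∈ [0, 23]: 24 solutions.

24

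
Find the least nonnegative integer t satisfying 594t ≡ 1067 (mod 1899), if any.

no solution

gcd(1899, 594):
  1899 = 3*594 + 117
  594 = 5*117 + 9
  117 = 13*9
so gcd(1899, 594) = 9.
9 does not divide 1067, so the congruence has no solution.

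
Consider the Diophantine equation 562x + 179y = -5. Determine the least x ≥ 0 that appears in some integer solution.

143

gcd(562, 179) = 1.
1 divides -5, so solutions exist.
By Bézout, 562*(43) + 179*(-135) = 1.
Scale by -5/1 = -5: (x₀, y₀) = (-215, 675).
General solution: x = -215 + 179t, y = 675 - 562t for integer t.
x ≥ 0: smallest is -215 mod 179 = 143 (at t = 2), with y = -449.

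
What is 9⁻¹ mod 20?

9

gcd(20, 9):
  20 = 2·9 + 2
  9 = 4·2 + 1
  2 = 2·1
so gcd(20, 9) = 1.
Back-substitute for Bézout coefficients:
  1 = 9 - 4·2
  ... = 9·(9) + 20·(-4)
So 9·9 ≡ 1 (mod 20), and 9 mod 20 = 9.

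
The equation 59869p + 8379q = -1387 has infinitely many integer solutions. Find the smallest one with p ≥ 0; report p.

gcd(59869, 8379):
  59869 = 7·8379 + 1216
  8379 = 6·1216 + 1083
  1216 = 1·1083 + 133
  1083 = 8·133 + 19
  133 = 7·19
so gcd(59869, 8379) = 19.
19 divides -1387, so solutions exist.
Back-substitute for Bézout coefficients:
  19 = 1083 - 8·133
  ... = 59869·(-62) + 8379·(443)
Scale by -1387/19 = -73: (p₀, q₀) = (4526, -32339).
General solution: p = 4526 + 441t, q = -32339 - 3151t for integer t.
p ≥ 0: smallest is 4526 mod 441 = 116 (at t = -10), with q = -829.

116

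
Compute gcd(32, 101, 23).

1

gcd(101, 32):
  101 = 3·32 + 5
  32 = 6·5 + 2
  5 = 2·2 + 1
  2 = 2·1
so gcd(101, 32) = 1.
gcd(1, 23) = 1.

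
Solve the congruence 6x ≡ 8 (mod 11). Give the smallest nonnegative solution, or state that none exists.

gcd(11, 6):
  11 = 1*6 + 5
  6 = 1*5 + 1
  5 = 5*1
so gcd(11, 6) = 1.
1 divides 8, so solutions exist.
Back-substitute for Bézout coefficients:
  1 = 6 - 1*5
  ... = 6*(2) + 11*(-1)
So 6*(2) ≡ 1 (mod 11); multiply by 8: x ≡ 16 (mod 11).
Smallest nonnegative: x = 16 mod 11 = 5.

5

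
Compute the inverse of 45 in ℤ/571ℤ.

gcd(571, 45) = 1.
By Bézout, 45·(-203) + 571·(16) = 1.
So 45·-203 ≡ 1 (mod 571), and -203 mod 571 = 368.

368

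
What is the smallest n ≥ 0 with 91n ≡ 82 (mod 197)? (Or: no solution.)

81

gcd(197, 91):
  197 = 2*91 + 15
  91 = 6*15 + 1
  15 = 15*1
so gcd(197, 91) = 1.
1 divides 82, so solutions exist.
Back-substitute for Bézout coefficients:
  1 = 91 - 6*15
  ... = 91*(13) + 197*(-6)
So 91*(13) ≡ 1 (mod 197); multiply by 82: n ≡ 1066 (mod 197).
Smallest nonnegative: n = 1066 mod 197 = 81.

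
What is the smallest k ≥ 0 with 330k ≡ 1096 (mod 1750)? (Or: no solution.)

no solution

gcd(1750, 330) = 10.
10 does not divide 1096, so the congruence has no solution.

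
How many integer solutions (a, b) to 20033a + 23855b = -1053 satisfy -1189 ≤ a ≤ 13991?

8

gcd(23855, 20033) = 13.
By Bézout, 20033*(181) + 23855*(-152) = 13.
Particular solution: (19, -16).
General solution: a = 19 + 1835t, b = -16 - 1541t for integer t.
-1189 ≤ 19 + 1835t ≤ 13991 gives t ∈ [0, 7], which is 8 values.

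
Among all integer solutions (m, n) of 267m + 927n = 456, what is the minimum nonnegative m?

gcd(927, 267) = 3.
3 divides 456, so solutions exist.
By Bézout, 267×(125) + 927×(-36) = 3.
Scale by 456/3 = 152: (m₀, n₀) = (19000, -5472).
General solution: m = 19000 + 309t, n = -5472 - 89t for integer t.
m ≥ 0: smallest is 19000 mod 309 = 151 (at t = -61), with n = -43.

151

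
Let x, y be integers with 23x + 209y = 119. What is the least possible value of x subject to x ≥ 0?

gcd(209, 23) = 1.
1 divides 119, so solutions exist.
By Bézout, 23*(100) + 209*(-11) = 1.
Scale by 119/1 = 119: (x₀, y₀) = (11900, -1309).
General solution: x = 11900 + 209t, y = -1309 - 23t for integer t.
x ≥ 0: smallest is 11900 mod 209 = 196 (at t = -56), with y = -21.

196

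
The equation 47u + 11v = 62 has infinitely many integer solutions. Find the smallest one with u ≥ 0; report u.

gcd(47, 11):
  47 = 4·11 + 3
  11 = 3·3 + 2
  3 = 1·2 + 1
  2 = 2·1
so gcd(47, 11) = 1.
1 divides 62, so solutions exist.
Back-substitute for Bézout coefficients:
  1 = 3 - 1·2
  ... = 47·(4) + 11·(-17)
Scale by 62/1 = 62: (u₀, v₀) = (248, -1054).
General solution: u = 248 + 11t, v = -1054 - 47t for integer t.
u ≥ 0: smallest is 248 mod 11 = 6 (at t = -22), with v = -20.

6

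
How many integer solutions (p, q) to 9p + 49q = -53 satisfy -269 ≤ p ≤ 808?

22

gcd(49, 9) = 1.
By Bézout, 9*(11) + 49*(-2) = 1.
Particular solution: (5, -2).
General solution: p = 5 + 49t, q = -2 - 9t for integer t.
-269 ≤ 5 + 49t ≤ 808 gives t ∈ [-5, 16], which is 22 values.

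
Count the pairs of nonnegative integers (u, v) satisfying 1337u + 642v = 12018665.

14

gcd(1337, 642) = 1.
By Bézout, 1337×(-109) + 642×(227) = 1.
One solution: (541, 17594).
General: u = 541 + 642t, v = 17594 - 1337t.
u ≥ 0 ⇒ t ≥ 0; v ≥ 0 ⇒ t ≤ 13. So t ∈ [0, 13]: 14 solutions.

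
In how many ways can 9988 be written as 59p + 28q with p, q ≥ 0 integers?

gcd(59, 28) = 1.
By Bézout, 59·(-9) + 28·(19) = 1.
One solution: (16, 323).
General: p = 16 + 28t, q = 323 - 59t.
p ≥ 0 ⇒ t ≥ 0; q ≥ 0 ⇒ t ≤ 5. So t ∈ [0, 5]: 6 solutions.

6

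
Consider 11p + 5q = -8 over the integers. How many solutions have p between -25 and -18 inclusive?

gcd(11, 5) = 1.
By Bézout, 11×(1) + 5×(-2) = 1.
Particular solution: (2, -6).
General solution: p = 2 + 5t, q = -6 - 11t for integer t.
-25 ≤ 2 + 5t ≤ -18 gives t ∈ [-5, -4], which is 2 values.

2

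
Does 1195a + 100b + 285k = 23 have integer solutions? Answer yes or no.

no

gcd(1195, 100) = 5  (1195 = 11*100 + 95, 100 = 1*95 + 5, 95 = 19*5).
gcd(5, 285) = 5.
5 does not divide 23 (remainder 3), so no integer solutions.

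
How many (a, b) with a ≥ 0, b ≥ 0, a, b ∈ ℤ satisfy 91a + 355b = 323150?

gcd(355, 91):
  355 = 3·91 + 82
  91 = 1·82 + 9
  82 = 9·9 + 1
  9 = 9·1
so gcd(355, 91) = 1.
Back-substitute for Bézout coefficients:
  1 = 82 - 9·9
  ... = 91·(-39) + 355·(10)
Scale by 323150: one solution is (-12602850, 3231500). Reduce a mod 355: (5, 909).
General: a = 5 + 355t, b = 909 - 91t.
a ≥ 0 ⇒ t ≥ 0; b ≥ 0 ⇒ t ≤ 9. So t ∈ [0, 9]: 10 solutions.

10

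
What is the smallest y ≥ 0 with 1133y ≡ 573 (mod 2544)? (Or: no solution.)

609

gcd(2544, 1133):
  2544 = 2×1133 + 278
  1133 = 4×278 + 21
  278 = 13×21 + 5
  21 = 4×5 + 1
  5 = 5×1
so gcd(2544, 1133) = 1.
1 divides 573, so solutions exist.
Back-substitute for Bézout coefficients:
  1 = 21 - 4×5
  ... = 1133×(485) + 2544×(-216)
So 1133×(485) ≡ 1 (mod 2544); multiply by 573: y ≡ 277905 (mod 2544).
Smallest nonnegative: y = 277905 mod 2544 = 609.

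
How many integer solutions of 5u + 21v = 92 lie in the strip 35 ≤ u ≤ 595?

gcd(21, 5) = 1.
By Bézout, 5*(-4) + 21*(1) = 1.
Particular solution: (10, 2).
General solution: u = 10 + 21t, v = 2 - 5t for integer t.
35 ≤ 10 + 21t ≤ 595 gives t ∈ [2, 27], which is 26 values.

26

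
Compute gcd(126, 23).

1

gcd(126, 23) = 1  (126 = 5×23 + 11, 23 = 2×11 + 1, 11 = 11×1).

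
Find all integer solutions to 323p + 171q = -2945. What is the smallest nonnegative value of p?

2

gcd(323, 171) = 19.
19 divides -2945, so solutions exist.
By Bézout, 323*(-1) + 171*(2) = 19.
Scale by -2945/19 = -155: (p₀, q₀) = (155, -310).
General solution: p = 155 + 9t, q = -310 - 17t for integer t.
p ≥ 0: smallest is 155 mod 9 = 2 (at t = -17), with q = -21.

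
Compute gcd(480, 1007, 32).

1

gcd(1007, 480) = 1.
gcd(1, 32) = 1.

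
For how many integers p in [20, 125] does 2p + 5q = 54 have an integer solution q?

21

gcd(5, 2) = 1.
By Bézout, 2·(-2) + 5·(1) = 1.
Particular solution: (2, 10).
General solution: p = 2 + 5t, q = 10 - 2t for integer t.
20 ≤ 2 + 5t ≤ 125 gives t ∈ [4, 24], which is 21 values.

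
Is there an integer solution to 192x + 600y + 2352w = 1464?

yes

gcd(600, 192) = 24  (600 = 3*192 + 24, 192 = 8*24).
gcd(24, 2352) = 24.
24 divides 1464, so integer solutions exist.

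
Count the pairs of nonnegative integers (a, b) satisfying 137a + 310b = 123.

gcd(310, 137) = 1.
By Bézout, 137*(43) + 310*(-19) = 1.
One solution: (19, -8).
General: a = 19 + 310t, b = -8 - 137t.
a ≥ 0 ⇒ t ≥ 0; b ≥ 0 ⇒ t ≤ -1. So t ∈ [0, -1]: 0 solutions.

0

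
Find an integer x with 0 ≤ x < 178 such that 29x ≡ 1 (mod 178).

gcd(178, 29):
  178 = 6×29 + 4
  29 = 7×4 + 1
  4 = 4×1
so gcd(178, 29) = 1.
Back-substitute for Bézout coefficients:
  1 = 29 - 7×4
  ... = 29×(43) + 178×(-7)
So 29×43 ≡ 1 (mod 178), and 43 mod 178 = 43.

43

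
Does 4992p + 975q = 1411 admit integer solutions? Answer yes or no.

gcd(4992, 975) = 39  (4992 = 5*975 + 117, 975 = 8*117 + 39, 117 = 3*39).
39 does not divide 1411 (remainder 7), so no integer solutions.

no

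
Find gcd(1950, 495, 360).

15

gcd(1950, 495) = 15.
gcd(15, 360) = 15.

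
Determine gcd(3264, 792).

24

gcd(3264, 792):
  3264 = 4·792 + 96
  792 = 8·96 + 24
  96 = 4·24
so gcd(3264, 792) = 24.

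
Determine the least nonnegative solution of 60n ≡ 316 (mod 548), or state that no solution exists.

124

gcd(548, 60) = 4.
4 divides 316, so solutions exist.
By Bézout, 60·(64) + 548·(-7) = 4.
So 60·(64) ≡ 4 (mod 548); multiply by 79: n ≡ 5056 (mod 137).
Smallest nonnegative: n = 5056 mod 137 = 124.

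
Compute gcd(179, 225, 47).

1

gcd(225, 179) = 1  (225 = 1·179 + 46, 179 = 3·46 + 41, 46 = 1·41 + 5, 41 = 8·5 + 1, 5 = 5·1).
gcd(1, 47) = 1.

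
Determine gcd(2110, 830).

10

gcd(2110, 830):
  2110 = 2×830 + 450
  830 = 1×450 + 380
  450 = 1×380 + 70
  380 = 5×70 + 30
  70 = 2×30 + 10
  30 = 3×10
so gcd(2110, 830) = 10.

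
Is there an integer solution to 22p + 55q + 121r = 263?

gcd(55, 22) = 11  (55 = 2·22 + 11, 22 = 2·11).
gcd(11, 121) = 11.
11 does not divide 263 (remainder 10), so no integer solutions.

no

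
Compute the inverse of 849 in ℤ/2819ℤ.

342

gcd(2819, 849) = 1.
By Bézout, 849×(342) + 2819×(-103) = 1.
So 849×342 ≡ 1 (mod 2819), and 342 mod 2819 = 342.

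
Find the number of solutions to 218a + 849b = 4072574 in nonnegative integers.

gcd(849, 218):
  849 = 3*218 + 195
  218 = 1*195 + 23
  195 = 8*23 + 11
  23 = 2*11 + 1
  11 = 11*1
so gcd(849, 218) = 1.
Back-substitute for Bézout coefficients:
  1 = 23 - 2*11
  ... = 218*(74) + 849*(-19)
Scale by 4072574: one solution is (301370476, -77378906). Reduce a mod 849: (97, 4772).
General: a = 97 + 849t, b = 4772 - 218t.
a ≥ 0 ⇒ t ≥ 0; b ≥ 0 ⇒ t ≤ 21. So t ∈ [0, 21]: 22 solutions.

22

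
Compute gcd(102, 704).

2

gcd(704, 102):
  704 = 6×102 + 92
  102 = 1×92 + 10
  92 = 9×10 + 2
  10 = 5×2
so gcd(704, 102) = 2.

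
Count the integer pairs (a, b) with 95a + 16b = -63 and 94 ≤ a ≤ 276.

12

gcd(95, 16):
  95 = 5*16 + 15
  16 = 1*15 + 1
  15 = 15*1
so gcd(95, 16) = 1.
Back-substitute for Bézout coefficients:
  1 = 16 - 1*15
  ... = 95*(-1) + 16*(6)
Scale by -63: particular solution (63, -378); reduce a mod 16: (15, -93).
General solution: a = 15 + 16t, b = -93 - 95t for integer t.
94 ≤ 15 + 16t ≤ 276 gives t ∈ [5, 16], which is 12 values.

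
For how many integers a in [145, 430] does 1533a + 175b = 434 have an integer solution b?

gcd(1533, 175):
  1533 = 8×175 + 133
  175 = 1×133 + 42
  133 = 3×42 + 7
  42 = 6×7
so gcd(1533, 175) = 7.
Back-substitute for Bézout coefficients:
  7 = 133 - 3×42
  ... = 1533×(4) + 175×(-35)
Scale by 62: particular solution (248, -2170); reduce a mod 25: (23, -199).
General solution: a = 23 + 25t, b = -199 - 219t for integer t.
145 ≤ 23 + 25t ≤ 430 gives t ∈ [5, 16], which is 12 values.

12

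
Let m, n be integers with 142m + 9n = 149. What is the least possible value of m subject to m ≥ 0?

gcd(142, 9) = 1  (142 = 15×9 + 7, 9 = 1×7 + 2, 7 = 3×2 + 1, 2 = 2×1).
1 divides 149, so solutions exist.
Back-substituting, 142×(4) + 9×(-63) = 1.
Scale by 149/1 = 149: (m₀, n₀) = (596, -9387).
General solution: m = 596 + 9t, n = -9387 - 142t for integer t.
m ≥ 0: smallest is 596 mod 9 = 2 (at t = -66), with n = -15.

2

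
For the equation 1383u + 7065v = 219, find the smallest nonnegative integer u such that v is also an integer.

2018

gcd(7065, 1383) = 3  (7065 = 5×1383 + 150, 1383 = 9×150 + 33, 150 = 4×33 + 18, 33 = 1×18 + 15, 18 = 1×15 + 3, 15 = 5×3).
3 divides 219, so solutions exist.
Back-substituting, 1383×(-424) + 7065×(83) = 3.
Scale by 219/3 = 73: (u₀, v₀) = (-30952, 6059).
General solution: u = -30952 + 2355t, v = 6059 - 461t for integer t.
u ≥ 0: smallest is -30952 mod 2355 = 2018 (at t = 14), with v = -395.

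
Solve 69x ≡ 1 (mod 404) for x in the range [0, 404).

41

gcd(404, 69) = 1.
By Bézout, 69*(41) + 404*(-7) = 1.
So 69*41 ≡ 1 (mod 404), and 41 mod 404 = 41.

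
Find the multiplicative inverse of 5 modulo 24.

gcd(24, 5):
  24 = 4*5 + 4
  5 = 1*4 + 1
  4 = 4*1
so gcd(24, 5) = 1.
Back-substitute for Bézout coefficients:
  1 = 5 - 1*4
  ... = 5*(5) + 24*(-1)
So 5*5 ≡ 1 (mod 24), and 5 mod 24 = 5.

5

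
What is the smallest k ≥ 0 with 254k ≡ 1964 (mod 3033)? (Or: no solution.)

gcd(3033, 254) = 1  (3033 = 11*254 + 239, 254 = 1*239 + 15, 239 = 15*15 + 14, 15 = 1*14 + 1, 14 = 14*1).
1 divides 1964, so solutions exist.
Back-substituting, 254*(203) + 3033*(-17) = 1.
So 254*(203) ≡ 1 (mod 3033); multiply by 1964: k ≡ 398692 (mod 3033).
Smallest nonnegative: k = 398692 mod 3033 = 1369.

1369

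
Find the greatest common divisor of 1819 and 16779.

gcd(16779, 1819):
  16779 = 9*1819 + 408
  1819 = 4*408 + 187
  408 = 2*187 + 34
  187 = 5*34 + 17
  34 = 2*17
so gcd(16779, 1819) = 17.

17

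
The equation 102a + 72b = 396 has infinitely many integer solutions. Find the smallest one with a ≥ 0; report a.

6

gcd(102, 72) = 6  (102 = 1*72 + 30, 72 = 2*30 + 12, 30 = 2*12 + 6, 12 = 2*6).
6 divides 396, so solutions exist.
Back-substituting, 102*(5) + 72*(-7) = 6.
Scale by 396/6 = 66: (a₀, b₀) = (330, -462).
General solution: a = 330 + 12t, b = -462 - 17t for integer t.
a ≥ 0: smallest is 330 mod 12 = 6 (at t = -27), with b = -3.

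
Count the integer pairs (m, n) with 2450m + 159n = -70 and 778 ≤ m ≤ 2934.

gcd(2450, 159) = 1  (2450 = 15·159 + 65, 159 = 2·65 + 29, 65 = 2·29 + 7, 29 = 4·7 + 1, 7 = 7·1).
Back-substituting, 2450·(-22) + 159·(339) = 1.
Scale by -70: particular solution (1540, -23730); reduce m mod 159: (109, -1680).
General solution: m = 109 + 159t, n = -1680 - 2450t for integer t.
778 ≤ 109 + 159t ≤ 2934 gives t ∈ [5, 17], which is 13 values.

13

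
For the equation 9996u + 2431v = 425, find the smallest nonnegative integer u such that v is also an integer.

82

gcd(9996, 2431):
  9996 = 4*2431 + 272
  2431 = 8*272 + 255
  272 = 1*255 + 17
  255 = 15*17
so gcd(9996, 2431) = 17.
17 divides 425, so solutions exist.
Back-substitute for Bézout coefficients:
  17 = 272 - 1*255
  ... = 9996*(9) + 2431*(-37)
Scale by 425/17 = 25: (u₀, v₀) = (225, -925).
General solution: u = 225 + 143t, v = -925 - 588t for integer t.
u ≥ 0: smallest is 225 mod 143 = 82 (at t = -1), with v = -337.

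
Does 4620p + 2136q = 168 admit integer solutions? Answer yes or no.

gcd(4620, 2136) = 12.
12 divides 168, so integer solutions exist.

yes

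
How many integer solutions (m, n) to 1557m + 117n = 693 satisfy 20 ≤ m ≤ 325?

23

gcd(1557, 117) = 9  (1557 = 13*117 + 36, 117 = 3*36 + 9, 36 = 4*9).
Back-substituting, 1557*(-3) + 117*(40) = 9.
Scale by 77: particular solution (-231, 3080); reduce m mod 13: (3, -34).
General solution: m = 3 + 13t, n = -34 - 173t for integer t.
20 ≤ 3 + 13t ≤ 325 gives t ∈ [2, 24], which is 23 values.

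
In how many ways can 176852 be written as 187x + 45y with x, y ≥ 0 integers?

21

gcd(187, 45) = 1.
By Bézout, 187·(13) + 45·(-54) = 1.
One solution: (26, 3822).
General: x = 26 + 45t, y = 3822 - 187t.
x ≥ 0 ⇒ t ≥ 0; y ≥ 0 ⇒ t ≤ 20. So t ∈ [0, 20]: 21 solutions.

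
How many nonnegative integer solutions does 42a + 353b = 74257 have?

5

gcd(353, 42) = 1.
By Bézout, 42*(-42) + 353*(5) = 1.
One solution: (314, 173).
General: a = 314 + 353t, b = 173 - 42t.
a ≥ 0 ⇒ t ≥ 0; b ≥ 0 ⇒ t ≤ 4. So t ∈ [0, 4]: 5 solutions.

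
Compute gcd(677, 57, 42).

1

gcd(677, 57) = 1.
gcd(1, 42) = 1.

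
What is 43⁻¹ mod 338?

gcd(338, 43) = 1  (338 = 7·43 + 37, 43 = 1·37 + 6, 37 = 6·6 + 1, 6 = 6·1).
Back-substituting, 43·(-55) + 338·(7) = 1.
So 43·-55 ≡ 1 (mod 338), and -55 mod 338 = 283.

283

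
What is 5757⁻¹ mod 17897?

9749

gcd(17897, 5757) = 1  (17897 = 3×5757 + 626, 5757 = 9×626 + 123, 626 = 5×123 + 11, 123 = 11×11 + 2, 11 = 5×2 + 1, 2 = 2×1).
Back-substituting, 5757×(-8148) + 17897×(2621) = 1.
So 5757×-8148 ≡ 1 (mod 17897), and -8148 mod 17897 = 9749.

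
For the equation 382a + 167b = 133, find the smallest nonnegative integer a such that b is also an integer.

gcd(382, 167) = 1.
1 divides 133, so solutions exist.
By Bézout, 382·(-80) + 167·(183) = 1.
Scale by 133/1 = 133: (a₀, b₀) = (-10640, 24339).
General solution: a = -10640 + 167t, b = 24339 - 382t for integer t.
a ≥ 0: smallest is -10640 mod 167 = 48 (at t = 64), with b = -109.

48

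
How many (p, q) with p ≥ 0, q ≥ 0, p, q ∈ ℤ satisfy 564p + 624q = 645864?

22

gcd(624, 564) = 12  (624 = 1·564 + 60, 564 = 9·60 + 24, 60 = 2·24 + 12, 24 = 2·12).
Back-substituting, 564·(-21) + 624·(19) = 12.
Scale by 53822: one solution is (-1130262, 1022618). Reduce p mod 52: (10, 1026).
General: p = 10 + 52t, q = 1026 - 47t.
p ≥ 0 ⇒ t ≥ 0; q ≥ 0 ⇒ t ≤ 21. So t ∈ [0, 21]: 22 solutions.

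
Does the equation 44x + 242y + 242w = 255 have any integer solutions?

no

gcd(242, 44) = 22.
gcd(22, 242) = 22.
22 does not divide 255 (remainder 13), so no integer solutions.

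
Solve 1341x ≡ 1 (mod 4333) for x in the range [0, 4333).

gcd(4333, 1341) = 1.
By Bézout, 1341×(-1244) + 4333×(385) = 1.
So 1341×-1244 ≡ 1 (mod 4333), and -1244 mod 4333 = 3089.

3089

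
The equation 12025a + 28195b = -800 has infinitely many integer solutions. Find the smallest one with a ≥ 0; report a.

gcd(28195, 12025) = 5.
5 divides -800, so solutions exist.
By Bézout, 12025*(-619) + 28195*(264) = 5.
Scale by -800/5 = -160: (a₀, b₀) = (99040, -42240).
General solution: a = 99040 + 5639t, b = -42240 - 2405t for integer t.
a ≥ 0: smallest is 99040 mod 5639 = 3177 (at t = -17), with b = -1355.

3177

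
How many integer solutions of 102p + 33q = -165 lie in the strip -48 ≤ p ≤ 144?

gcd(102, 33):
  102 = 3*33 + 3
  33 = 11*3
so gcd(102, 33) = 3.
Back-substitute for Bézout coefficients:
  3 = 102 - 3*33
  ... = 102*(1) + 33*(-3)
Scale by -55: particular solution (-55, 165); reduce p mod 11: (0, -5).
General solution: p = 0 + 11t, q = -5 - 34t for integer t.
-48 ≤ 0 + 11t ≤ 144 gives t ∈ [-4, 13], which is 18 values.

18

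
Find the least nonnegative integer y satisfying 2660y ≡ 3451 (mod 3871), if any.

gcd(3871, 2660):
  3871 = 1·2660 + 1211
  2660 = 2·1211 + 238
  1211 = 5·238 + 21
  238 = 11·21 + 7
  21 = 3·7
so gcd(3871, 2660) = 7.
7 divides 3451, so solutions exist.
Back-substitute for Bézout coefficients:
  7 = 238 - 11·21
  ... = 2660·(179) + 3871·(-123)
So 2660·(179) ≡ 7 (mod 3871); multiply by 493: y ≡ 88247 (mod 553).
Smallest nonnegative: y = 88247 mod 553 = 320.

320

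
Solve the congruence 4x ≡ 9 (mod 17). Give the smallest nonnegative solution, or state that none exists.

gcd(17, 4):
  17 = 4*4 + 1
  4 = 4*1
so gcd(17, 4) = 1.
1 divides 9, so solutions exist.
Back-substitute for Bézout coefficients:
  1 = 17 - 4*4
  ... = 4*(-4) + 17*(1)
So 4*(-4) ≡ 1 (mod 17); multiply by 9: x ≡ -36 (mod 17).
Smallest nonnegative: x = -36 mod 17 = 15.

15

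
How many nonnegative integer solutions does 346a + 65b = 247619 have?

11

gcd(346, 65) = 1.
By Bézout, 346×(31) + 65×(-165) = 1.
One solution: (14, 3735).
General: a = 14 + 65t, b = 3735 - 346t.
a ≥ 0 ⇒ t ≥ 0; b ≥ 0 ⇒ t ≤ 10. So t ∈ [0, 10]: 11 solutions.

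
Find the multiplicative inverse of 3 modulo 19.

gcd(19, 3):
  19 = 6×3 + 1
  3 = 3×1
so gcd(19, 3) = 1.
Back-substitute for Bézout coefficients:
  1 = 19 - 6×3
  ... = 3×(-6) + 19×(1)
So 3×-6 ≡ 1 (mod 19), and -6 mod 19 = 13.

13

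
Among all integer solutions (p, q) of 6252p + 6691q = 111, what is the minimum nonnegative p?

2225

gcd(6691, 6252) = 1  (6691 = 1*6252 + 439, 6252 = 14*439 + 106, 439 = 4*106 + 15, 106 = 7*15 + 1, 15 = 15*1).
1 divides 111, so solutions exist.
Back-substituting, 6252*(442) + 6691*(-413) = 1.
Scale by 111/1 = 111: (p₀, q₀) = (49062, -45843).
General solution: p = 49062 + 6691t, q = -45843 - 6252t for integer t.
p ≥ 0: smallest is 49062 mod 6691 = 2225 (at t = -7), with q = -2079.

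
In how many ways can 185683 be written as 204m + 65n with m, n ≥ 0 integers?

gcd(204, 65):
  204 = 3×65 + 9
  65 = 7×9 + 2
  9 = 4×2 + 1
  2 = 2×1
so gcd(204, 65) = 1.
Back-substitute for Bézout coefficients:
  1 = 9 - 4×2
  ... = 204×(29) + 65×(-91)
Scale by 185683: one solution is (5384807, -16897153). Reduce m mod 65: (12, 2819).
General: m = 12 + 65t, n = 2819 - 204t.
m ≥ 0 ⇒ t ≥ 0; n ≥ 0 ⇒ t ≤ 13. So t ∈ [0, 13]: 14 solutions.

14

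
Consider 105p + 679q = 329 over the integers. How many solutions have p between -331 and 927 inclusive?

gcd(679, 105) = 7  (679 = 6·105 + 49, 105 = 2·49 + 7, 49 = 7·7).
Back-substituting, 105·(13) + 679·(-2) = 7.
Scale by 47: particular solution (611, -94); reduce p mod 97: (29, -4).
General solution: p = 29 + 97t, q = -4 - 15t for integer t.
-331 ≤ 29 + 97t ≤ 927 gives t ∈ [-3, 9], which is 13 values.

13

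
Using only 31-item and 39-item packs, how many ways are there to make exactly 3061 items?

Need nonnegative integers with 31j + 39k = 3061.
gcd(31, 39) = 1, and 31·(-5) + 39·(4) = 1.
So (j₀, k₀) = (-15305, 12244); general j = -15305 + 39t, k = 12244 - 31t.
j ≥ 0 ⇒ t ≥ 393; k ≥ 0 ⇒ t ≤ 394. That's 2 values of t.

2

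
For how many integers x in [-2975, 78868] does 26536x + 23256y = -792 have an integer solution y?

gcd(26536, 23256) = 8  (26536 = 1×23256 + 3280, 23256 = 7×3280 + 296, 3280 = 11×296 + 24, 296 = 12×24 + 8, 24 = 3×8).
Back-substituting, 26536×(-943) + 23256×(1076) = 8.
Scale by -99: particular solution (93357, -106524); reduce x mod 2907: (333, -380).
General solution: x = 333 + 2907t, y = -380 - 3317t for integer t.
-2975 ≤ 333 + 2907t ≤ 78868 gives t ∈ [-1, 27], which is 29 values.

29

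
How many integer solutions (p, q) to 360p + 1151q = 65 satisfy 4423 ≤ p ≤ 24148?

gcd(1151, 360) = 1.
By Bézout, 360*(-227) + 1151*(71) = 1.
Particular solution: (208, -65).
General solution: p = 208 + 1151t, q = -65 - 360t for integer t.
4423 ≤ 208 + 1151t ≤ 24148 gives t ∈ [4, 20], which is 17 values.

17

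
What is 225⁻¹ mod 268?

81

gcd(268, 225) = 1.
By Bézout, 225×(81) + 268×(-68) = 1.
So 225×81 ≡ 1 (mod 268), and 81 mod 268 = 81.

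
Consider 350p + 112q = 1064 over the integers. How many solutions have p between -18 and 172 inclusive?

24

gcd(350, 112) = 14.
By Bézout, 350*(1) + 112*(-3) = 14.
Particular solution: (4, -3).
General solution: p = 4 + 8t, q = -3 - 25t for integer t.
-18 ≤ 4 + 8t ≤ 172 gives t ∈ [-2, 21], which is 24 values.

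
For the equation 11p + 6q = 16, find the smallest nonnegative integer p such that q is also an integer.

2

gcd(11, 6) = 1  (11 = 1·6 + 5, 6 = 1·5 + 1, 5 = 5·1).
1 divides 16, so solutions exist.
Back-substituting, 11·(-1) + 6·(2) = 1.
Scale by 16/1 = 16: (p₀, q₀) = (-16, 32).
General solution: p = -16 + 6t, q = 32 - 11t for integer t.
p ≥ 0: smallest is -16 mod 6 = 2 (at t = 3), with q = -1.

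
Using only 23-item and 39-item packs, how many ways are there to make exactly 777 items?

Need nonnegative integers with 23j + 39k = 777.
gcd(23, 39) = 1, and 23·(17) + 39·(-10) = 1.
So (j₀, k₀) = (13209, -7770); general j = 13209 + 39t, k = -7770 - 23t.
j ≥ 0 ⇒ t ≥ -338; k ≥ 0 ⇒ t ≤ -338. That's 1 value of t.

1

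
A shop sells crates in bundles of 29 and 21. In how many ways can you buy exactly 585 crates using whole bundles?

Need nonnegative integers with 29j + 21k = 585.
gcd(29, 21) = 1, and 29·(8) + 21·(-11) = 1.
So (j₀, k₀) = (4680, -6435); general j = 4680 + 21t, k = -6435 - 29t.
j ≥ 0 ⇒ t ≥ -222; k ≥ 0 ⇒ t ≤ -222. That's 1 value of t.

1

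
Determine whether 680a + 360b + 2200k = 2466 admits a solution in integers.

gcd(680, 360):
  680 = 1*360 + 320
  360 = 1*320 + 40
  320 = 8*40
so gcd(680, 360) = 40.
gcd(40, 2200) = 40.
40 does not divide 2466 (remainder 26), so no integer solutions.

no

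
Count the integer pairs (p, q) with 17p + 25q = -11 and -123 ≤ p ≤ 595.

29

gcd(25, 17):
  25 = 1*17 + 8
  17 = 2*8 + 1
  8 = 8*1
so gcd(25, 17) = 1.
Back-substitute for Bézout coefficients:
  1 = 17 - 2*8
  ... = 17*(3) + 25*(-2)
Scale by -11: particular solution (-33, 22); reduce p mod 25: (17, -12).
General solution: p = 17 + 25t, q = -12 - 17t for integer t.
-123 ≤ 17 + 25t ≤ 595 gives t ∈ [-5, 23], which is 29 values.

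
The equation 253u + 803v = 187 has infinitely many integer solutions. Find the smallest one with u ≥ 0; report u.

42

gcd(803, 253):
  803 = 3×253 + 44
  253 = 5×44 + 33
  44 = 1×33 + 11
  33 = 3×11
so gcd(803, 253) = 11.
11 divides 187, so solutions exist.
Back-substitute for Bézout coefficients:
  11 = 44 - 1×33
  ... = 253×(-19) + 803×(6)
Scale by 187/11 = 17: (u₀, v₀) = (-323, 102).
General solution: u = -323 + 73t, v = 102 - 23t for integer t.
u ≥ 0: smallest is -323 mod 73 = 42 (at t = 5), with v = -13.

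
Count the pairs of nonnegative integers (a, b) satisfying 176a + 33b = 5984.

12

gcd(176, 33) = 11.
By Bézout, 176×(1) + 33×(-5) = 11.
One solution: (1, 176).
General: a = 1 + 3t, b = 176 - 16t.
a ≥ 0 ⇒ t ≥ 0; b ≥ 0 ⇒ t ≤ 11. So t ∈ [0, 11]: 12 solutions.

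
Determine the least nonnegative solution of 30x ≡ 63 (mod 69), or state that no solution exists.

gcd(69, 30) = 3.
3 divides 63, so solutions exist.
By Bézout, 30×(7) + 69×(-3) = 3.
So 30×(7) ≡ 3 (mod 69); multiply by 21: x ≡ 147 (mod 23).
Smallest nonnegative: x = 147 mod 23 = 9.

9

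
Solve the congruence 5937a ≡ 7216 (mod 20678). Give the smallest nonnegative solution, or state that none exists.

9722

gcd(20678, 5937) = 1.
1 divides 7216, so solutions exist.
By Bézout, 5937×(-6621) + 20678×(1901) = 1.
So 5937×(-6621) ≡ 1 (mod 20678); multiply by 7216: a ≡ -47777136 (mod 20678).
Smallest nonnegative: a = -47777136 mod 20678 = 9722.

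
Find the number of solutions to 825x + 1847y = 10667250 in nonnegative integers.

8

gcd(1847, 825):
  1847 = 2×825 + 197
  825 = 4×197 + 37
  197 = 5×37 + 12
  37 = 3×12 + 1
  12 = 12×1
so gcd(1847, 825) = 1.
Back-substitute for Bézout coefficients:
  1 = 37 - 3×12
  ... = 825×(150) + 1847×(-67)
Scale by 10667250: one solution is (1600087500, -714705750). Reduce x mod 1847: (1, 5775).
General: x = 1 + 1847t, y = 5775 - 825t.
x ≥ 0 ⇒ t ≥ 0; y ≥ 0 ⇒ t ≤ 7. So t ∈ [0, 7]: 8 solutions.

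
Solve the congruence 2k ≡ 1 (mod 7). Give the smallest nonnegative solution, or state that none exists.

4

gcd(7, 2):
  7 = 3·2 + 1
  2 = 2·1
so gcd(7, 2) = 1.
1 divides 1, so solutions exist.
Back-substitute for Bézout coefficients:
  1 = 7 - 3·2
  ... = 2·(-3) + 7·(1)
So 2·(-3) ≡ 1 (mod 7); multiply by 1: k ≡ -3 (mod 7).
Smallest nonnegative: k = -3 mod 7 = 4.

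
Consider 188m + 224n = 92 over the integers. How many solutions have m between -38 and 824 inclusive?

gcd(224, 188) = 4.
By Bézout, 188×(-25) + 224×(21) = 4.
Particular solution: (41, -34).
General solution: m = 41 + 56t, n = -34 - 47t for integer t.
-38 ≤ 41 + 56t ≤ 824 gives t ∈ [-1, 13], which is 15 values.

15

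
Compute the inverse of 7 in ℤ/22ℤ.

19

gcd(22, 7) = 1.
By Bézout, 7×(-3) + 22×(1) = 1.
So 7×-3 ≡ 1 (mod 22), and -3 mod 22 = 19.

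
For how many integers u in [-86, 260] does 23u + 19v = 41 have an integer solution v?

gcd(23, 19) = 1.
By Bézout, 23×(5) + 19×(-6) = 1.
Particular solution: (15, -16).
General solution: u = 15 + 19t, v = -16 - 23t for integer t.
-86 ≤ 15 + 19t ≤ 260 gives t ∈ [-5, 12], which is 18 values.

18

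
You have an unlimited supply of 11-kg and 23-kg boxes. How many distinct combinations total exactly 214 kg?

1

Need nonnegative integers with 11j + 23k = 214.
gcd(11, 23) = 1, and 11·(-2) + 23·(1) = 1.
So (j₀, k₀) = (-428, 214); general j = -428 + 23t, k = 214 - 11t.
j ≥ 0 ⇒ t ≥ 19; k ≥ 0 ⇒ t ≤ 19. That's 1 value of t.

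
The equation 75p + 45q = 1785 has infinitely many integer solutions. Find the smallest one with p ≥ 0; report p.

1

gcd(75, 45):
  75 = 1·45 + 30
  45 = 1·30 + 15
  30 = 2·15
so gcd(75, 45) = 15.
15 divides 1785, so solutions exist.
Back-substitute for Bézout coefficients:
  15 = 45 - 1·30
  ... = 75·(-1) + 45·(2)
Scale by 1785/15 = 119: (p₀, q₀) = (-119, 238).
General solution: p = -119 + 3t, q = 238 - 5t for integer t.
p ≥ 0: smallest is -119 mod 3 = 1 (at t = 40), with q = 38.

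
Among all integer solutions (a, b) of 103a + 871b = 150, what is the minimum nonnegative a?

864

gcd(871, 103):
  871 = 8*103 + 47
  103 = 2*47 + 9
  47 = 5*9 + 2
  9 = 4*2 + 1
  2 = 2*1
so gcd(871, 103) = 1.
1 divides 150, so solutions exist.
Back-substitute for Bézout coefficients:
  1 = 9 - 4*2
  ... = 103*(389) + 871*(-46)
Scale by 150/1 = 150: (a₀, b₀) = (58350, -6900).
General solution: a = 58350 + 871t, b = -6900 - 103t for integer t.
a ≥ 0: smallest is 58350 mod 871 = 864 (at t = -66), with b = -102.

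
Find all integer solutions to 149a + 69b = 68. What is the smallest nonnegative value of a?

gcd(149, 69) = 1  (149 = 2*69 + 11, 69 = 6*11 + 3, 11 = 3*3 + 2, 3 = 1*2 + 1, 2 = 2*1).
1 divides 68, so solutions exist.
Back-substituting, 149*(-25) + 69*(54) = 1.
Scale by 68/1 = 68: (a₀, b₀) = (-1700, 3672).
General solution: a = -1700 + 69t, b = 3672 - 149t for integer t.
a ≥ 0: smallest is -1700 mod 69 = 25 (at t = 25), with b = -53.

25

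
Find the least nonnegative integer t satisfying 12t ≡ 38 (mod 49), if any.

gcd(49, 12) = 1  (49 = 4×12 + 1, 12 = 12×1).
1 divides 38, so solutions exist.
Back-substituting, 12×(-4) + 49×(1) = 1.
So 12×(-4) ≡ 1 (mod 49); multiply by 38: t ≡ -152 (mod 49).
Smallest nonnegative: t = -152 mod 49 = 44.

44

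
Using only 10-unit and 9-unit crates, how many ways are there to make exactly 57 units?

1

Need nonnegative integers with 10j + 9k = 57.
gcd(10, 9) = 1, and 10·(1) + 9·(-1) = 1.
So (j₀, k₀) = (57, -57); general j = 57 + 9t, k = -57 - 10t.
j ≥ 0 ⇒ t ≥ -6; k ≥ 0 ⇒ t ≤ -6. That's 1 value of t.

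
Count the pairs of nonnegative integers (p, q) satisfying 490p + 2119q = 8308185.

gcd(2119, 490) = 1.
By Bézout, 490×(653) + 2119×(-151) = 1.
One solution: (890, 3715).
General: p = 890 + 2119t, q = 3715 - 490t.
p ≥ 0 ⇒ t ≥ 0; q ≥ 0 ⇒ t ≤ 7. So t ∈ [0, 7]: 8 solutions.

8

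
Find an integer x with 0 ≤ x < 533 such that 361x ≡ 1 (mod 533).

gcd(533, 361) = 1.
By Bézout, 361·(251) + 533·(-170) = 1.
So 361·251 ≡ 1 (mod 533), and 251 mod 533 = 251.

251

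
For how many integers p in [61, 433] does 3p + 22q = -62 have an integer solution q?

16

gcd(22, 3) = 1  (22 = 7×3 + 1, 3 = 3×1).
Back-substituting, 3×(-7) + 22×(1) = 1.
Scale by -62: particular solution (434, -62); reduce p mod 22: (16, -5).
General solution: p = 16 + 22t, q = -5 - 3t for integer t.
61 ≤ 16 + 22t ≤ 433 gives t ∈ [3, 18], which is 16 values.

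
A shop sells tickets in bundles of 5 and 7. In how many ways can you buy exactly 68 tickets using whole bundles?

2

Need nonnegative integers with 5j + 7k = 68.
gcd(5, 7) = 1, and 5·(3) + 7·(-2) = 1.
So (j₀, k₀) = (204, -136); general j = 204 + 7t, k = -136 - 5t.
j ≥ 0 ⇒ t ≥ -29; k ≥ 0 ⇒ t ≤ -28. That's 2 values of t.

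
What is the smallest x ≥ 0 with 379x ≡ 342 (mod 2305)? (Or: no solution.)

gcd(2305, 379):
  2305 = 6·379 + 31
  379 = 12·31 + 7
  31 = 4·7 + 3
  7 = 2·3 + 1
  3 = 3·1
so gcd(2305, 379) = 1.
1 divides 342, so solutions exist.
Back-substitute for Bézout coefficients:
  1 = 7 - 2·3
  ... = 379·(669) + 2305·(-110)
So 379·(669) ≡ 1 (mod 2305); multiply by 342: x ≡ 228798 (mod 2305).
Smallest nonnegative: x = 228798 mod 2305 = 603.

603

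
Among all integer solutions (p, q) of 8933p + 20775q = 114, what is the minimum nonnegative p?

15333

gcd(20775, 8933) = 1  (20775 = 2×8933 + 2909, 8933 = 3×2909 + 206, 2909 = 14×206 + 25, 206 = 8×25 + 6, 25 = 4×6 + 1, 6 = 6×1).
1 divides 114, so solutions exist.
Back-substituting, 8933×(-3328) + 20775×(1431) = 1.
Scale by 114/1 = 114: (p₀, q₀) = (-379392, 163134).
General solution: p = -379392 + 20775t, q = 163134 - 8933t for integer t.
p ≥ 0: smallest is -379392 mod 20775 = 15333 (at t = 19), with q = -6593.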